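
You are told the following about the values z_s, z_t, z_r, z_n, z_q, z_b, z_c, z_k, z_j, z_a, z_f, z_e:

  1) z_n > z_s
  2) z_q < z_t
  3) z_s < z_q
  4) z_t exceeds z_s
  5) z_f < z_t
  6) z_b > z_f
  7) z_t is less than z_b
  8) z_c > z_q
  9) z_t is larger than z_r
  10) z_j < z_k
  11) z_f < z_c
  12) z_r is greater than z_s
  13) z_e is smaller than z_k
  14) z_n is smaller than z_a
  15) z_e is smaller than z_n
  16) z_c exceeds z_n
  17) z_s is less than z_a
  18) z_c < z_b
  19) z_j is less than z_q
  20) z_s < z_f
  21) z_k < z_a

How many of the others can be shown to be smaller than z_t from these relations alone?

Directly below z_t: z_s, z_f, z_r, z_q.
One step further: z_j (5 so far).
No other element is forced below z_t by the given relations, so the count is 5.

5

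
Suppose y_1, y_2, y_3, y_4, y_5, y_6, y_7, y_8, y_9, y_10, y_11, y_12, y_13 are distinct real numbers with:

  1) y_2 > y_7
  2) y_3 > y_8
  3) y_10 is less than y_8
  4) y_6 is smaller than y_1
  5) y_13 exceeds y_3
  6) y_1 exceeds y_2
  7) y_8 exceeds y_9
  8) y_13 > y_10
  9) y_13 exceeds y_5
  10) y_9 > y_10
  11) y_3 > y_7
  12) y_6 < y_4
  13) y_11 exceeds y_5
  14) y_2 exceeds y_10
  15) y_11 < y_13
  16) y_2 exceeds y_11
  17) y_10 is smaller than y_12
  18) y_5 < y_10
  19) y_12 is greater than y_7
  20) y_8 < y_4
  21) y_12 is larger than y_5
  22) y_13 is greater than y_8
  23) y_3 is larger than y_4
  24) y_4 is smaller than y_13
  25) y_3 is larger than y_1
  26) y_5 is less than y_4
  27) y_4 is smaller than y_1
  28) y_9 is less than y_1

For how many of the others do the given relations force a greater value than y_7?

The elements the relations force above y_7 are y_2, y_1, y_3, y_12, y_13 — no chain reaches any other.
That is 5.

5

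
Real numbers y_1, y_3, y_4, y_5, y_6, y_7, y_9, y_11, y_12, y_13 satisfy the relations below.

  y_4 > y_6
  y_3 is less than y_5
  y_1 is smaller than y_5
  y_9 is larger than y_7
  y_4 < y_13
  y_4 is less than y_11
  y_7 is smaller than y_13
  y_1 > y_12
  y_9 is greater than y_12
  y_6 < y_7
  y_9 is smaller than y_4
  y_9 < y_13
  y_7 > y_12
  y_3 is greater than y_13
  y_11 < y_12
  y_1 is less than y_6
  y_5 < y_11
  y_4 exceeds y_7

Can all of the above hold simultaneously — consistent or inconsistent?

We have y_11 < y_12 stated directly, yet also y_12 < y_1 < y_6 < y_7 < y_9 < y_4 < y_13 < y_3 < y_5 < y_11 by chaining the others — so y_12 < y_11. Contradiction.

inconsistent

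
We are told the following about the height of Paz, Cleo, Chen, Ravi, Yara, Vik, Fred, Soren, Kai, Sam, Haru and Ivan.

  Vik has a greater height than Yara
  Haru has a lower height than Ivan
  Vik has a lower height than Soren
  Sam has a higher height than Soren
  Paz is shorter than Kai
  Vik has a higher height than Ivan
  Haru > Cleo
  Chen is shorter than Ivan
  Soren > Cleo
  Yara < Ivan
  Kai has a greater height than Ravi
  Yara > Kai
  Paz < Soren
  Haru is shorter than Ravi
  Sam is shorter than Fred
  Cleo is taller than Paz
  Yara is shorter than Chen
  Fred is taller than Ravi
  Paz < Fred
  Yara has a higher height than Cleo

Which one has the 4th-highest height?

The consecutive relations fix a unique order: Paz < Cleo < Haru < Ravi < Kai < Yara < Chen < Ivan < Vik < Soren < Sam < Fred.
The 4th largest is Vik.

Vik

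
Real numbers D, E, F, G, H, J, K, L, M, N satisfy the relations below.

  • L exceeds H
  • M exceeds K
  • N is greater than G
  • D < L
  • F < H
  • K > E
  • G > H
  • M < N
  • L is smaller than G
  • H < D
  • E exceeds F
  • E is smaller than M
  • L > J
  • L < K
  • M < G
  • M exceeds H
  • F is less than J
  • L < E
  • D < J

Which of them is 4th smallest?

J

Chaining the given pairs: F < H < D < J < L < E < K < M < G < N.
The 4th smallest is J.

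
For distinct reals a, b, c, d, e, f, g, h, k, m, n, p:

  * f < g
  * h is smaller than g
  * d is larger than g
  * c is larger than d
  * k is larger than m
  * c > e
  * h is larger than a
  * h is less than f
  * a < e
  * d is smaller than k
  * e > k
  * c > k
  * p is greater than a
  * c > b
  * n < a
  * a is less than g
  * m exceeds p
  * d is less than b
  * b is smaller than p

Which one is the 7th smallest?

b

Chaining the given pairs: n < a < h < f < g < d < b < p < m < k < e < c.
Counting 7 from the smallest end gives b.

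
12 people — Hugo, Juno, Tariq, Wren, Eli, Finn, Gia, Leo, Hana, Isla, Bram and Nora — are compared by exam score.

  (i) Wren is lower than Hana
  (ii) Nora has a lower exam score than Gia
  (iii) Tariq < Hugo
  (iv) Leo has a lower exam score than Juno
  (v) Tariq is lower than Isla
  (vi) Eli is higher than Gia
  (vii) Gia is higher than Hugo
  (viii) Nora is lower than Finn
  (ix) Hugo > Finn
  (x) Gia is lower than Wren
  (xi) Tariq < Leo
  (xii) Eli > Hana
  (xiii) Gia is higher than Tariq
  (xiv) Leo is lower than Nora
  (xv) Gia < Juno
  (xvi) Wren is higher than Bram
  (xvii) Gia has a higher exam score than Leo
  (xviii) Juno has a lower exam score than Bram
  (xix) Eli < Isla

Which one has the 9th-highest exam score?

Finn

The consecutive relations fix a unique order: Tariq < Leo < Nora < Finn < Hugo < Gia < Juno < Bram < Wren < Hana < Eli < Isla.
The 9th largest is Finn.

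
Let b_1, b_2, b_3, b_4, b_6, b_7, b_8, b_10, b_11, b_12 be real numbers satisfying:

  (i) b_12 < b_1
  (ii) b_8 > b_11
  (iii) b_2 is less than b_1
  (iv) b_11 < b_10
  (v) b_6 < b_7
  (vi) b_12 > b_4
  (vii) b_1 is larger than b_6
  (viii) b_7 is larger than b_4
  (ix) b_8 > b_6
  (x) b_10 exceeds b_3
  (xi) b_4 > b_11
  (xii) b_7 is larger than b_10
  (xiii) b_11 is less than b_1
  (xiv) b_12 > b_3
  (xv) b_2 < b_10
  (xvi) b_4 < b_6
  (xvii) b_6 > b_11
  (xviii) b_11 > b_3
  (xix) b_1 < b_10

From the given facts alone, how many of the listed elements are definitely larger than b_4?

6

Directly above b_4: b_12, b_6, b_7.
One step further: b_8, b_1 (5 so far).
One step further: b_10 (6 so far).
No other element is forced above b_4 by the given relations, so the count is 6.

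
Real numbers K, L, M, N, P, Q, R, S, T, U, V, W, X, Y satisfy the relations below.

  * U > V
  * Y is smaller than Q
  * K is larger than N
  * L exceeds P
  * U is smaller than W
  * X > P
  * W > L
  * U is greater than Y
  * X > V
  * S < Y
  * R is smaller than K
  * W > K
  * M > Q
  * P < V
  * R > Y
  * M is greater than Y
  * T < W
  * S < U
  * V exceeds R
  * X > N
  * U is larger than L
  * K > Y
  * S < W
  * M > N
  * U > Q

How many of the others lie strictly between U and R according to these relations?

1

The relations place R below U. An element lies strictly between them when it is forced above R and also forced below U.
Above R: {K, V, W, X}. Below U: {S, Y, P, L, Q, V}.
Intersection: {V} — 1.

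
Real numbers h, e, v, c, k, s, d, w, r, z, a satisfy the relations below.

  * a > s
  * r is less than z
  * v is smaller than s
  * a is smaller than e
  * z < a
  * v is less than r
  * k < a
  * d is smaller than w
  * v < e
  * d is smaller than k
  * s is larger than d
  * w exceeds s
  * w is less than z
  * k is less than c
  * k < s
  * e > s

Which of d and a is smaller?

d < k and k < s give d < s.
Then s < w extends the chain to w.
Then w < z extends the chain to z.
With z < a: d < k < s < w < z < a.
So d < a; d is the smaller of the two.

d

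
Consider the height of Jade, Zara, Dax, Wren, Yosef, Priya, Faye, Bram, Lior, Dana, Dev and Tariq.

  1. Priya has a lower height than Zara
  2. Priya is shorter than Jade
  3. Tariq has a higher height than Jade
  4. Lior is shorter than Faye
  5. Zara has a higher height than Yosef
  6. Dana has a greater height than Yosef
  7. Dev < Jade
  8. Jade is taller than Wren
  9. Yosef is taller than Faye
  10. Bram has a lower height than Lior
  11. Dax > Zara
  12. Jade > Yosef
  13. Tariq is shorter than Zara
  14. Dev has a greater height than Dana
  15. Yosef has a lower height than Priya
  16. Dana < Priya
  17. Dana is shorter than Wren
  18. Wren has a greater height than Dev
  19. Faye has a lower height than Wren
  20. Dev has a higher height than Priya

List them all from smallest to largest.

Each adjacent pair is fixed by a given relation: Bram < Lior; Lior < Faye; Faye < Yosef; Yosef < Dana; Dana < Priya; Priya < Dev; Dev < Wren; Wren < Jade; Jade < Tariq; Tariq < Zara; Zara < Dax. Chaining them end to end gives the full order.

Bram < Lior < Faye < Yosef < Dana < Priya < Dev < Wren < Jade < Tariq < Zara < Dax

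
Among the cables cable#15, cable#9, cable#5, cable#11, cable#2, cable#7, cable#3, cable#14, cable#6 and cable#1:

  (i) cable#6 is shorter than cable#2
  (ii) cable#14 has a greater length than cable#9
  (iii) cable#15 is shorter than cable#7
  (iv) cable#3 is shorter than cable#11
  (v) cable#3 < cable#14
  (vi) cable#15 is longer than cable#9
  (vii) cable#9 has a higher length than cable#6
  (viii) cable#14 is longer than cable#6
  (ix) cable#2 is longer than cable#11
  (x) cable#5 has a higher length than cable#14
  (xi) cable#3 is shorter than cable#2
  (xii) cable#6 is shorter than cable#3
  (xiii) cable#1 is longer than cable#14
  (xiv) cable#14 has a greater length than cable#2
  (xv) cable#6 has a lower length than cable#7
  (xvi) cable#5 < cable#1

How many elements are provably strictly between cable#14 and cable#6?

The relations place cable#6 below cable#14. An element lies strictly between them when it is forced above cable#6 and also forced below cable#14.
Above cable#6: {cable#3, cable#11, cable#2, cable#9, cable#15, cable#7, cable#5, cable#1}. Below cable#14: {cable#3, cable#11, cable#2, cable#9}.
Intersection: {cable#3, cable#11, cable#2, cable#9} — 4.

4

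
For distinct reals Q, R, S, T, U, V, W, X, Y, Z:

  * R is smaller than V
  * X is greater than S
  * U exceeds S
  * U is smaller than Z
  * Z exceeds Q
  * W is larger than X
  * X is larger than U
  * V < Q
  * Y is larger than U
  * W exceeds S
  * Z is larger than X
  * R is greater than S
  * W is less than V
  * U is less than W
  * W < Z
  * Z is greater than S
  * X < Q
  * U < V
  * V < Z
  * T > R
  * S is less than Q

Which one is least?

R is not least since S < R; U is not least since S < U; X is not least since S < X; Y is not least since U < Y; T is not least since R < T; W is not least since X < W; V is not least since U < V; Q is not least since S < Q; Z is not least since Q < Z.
Only S has nothing below it, so S is the least.

S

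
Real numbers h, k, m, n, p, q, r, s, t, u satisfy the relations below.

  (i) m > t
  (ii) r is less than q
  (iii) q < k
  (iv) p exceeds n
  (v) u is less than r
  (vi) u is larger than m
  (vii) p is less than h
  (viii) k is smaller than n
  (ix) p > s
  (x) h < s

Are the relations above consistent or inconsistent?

inconsistent

Chaining the given relations yields p < h < s, so p < s. But one relation states s < p. These cannot both hold.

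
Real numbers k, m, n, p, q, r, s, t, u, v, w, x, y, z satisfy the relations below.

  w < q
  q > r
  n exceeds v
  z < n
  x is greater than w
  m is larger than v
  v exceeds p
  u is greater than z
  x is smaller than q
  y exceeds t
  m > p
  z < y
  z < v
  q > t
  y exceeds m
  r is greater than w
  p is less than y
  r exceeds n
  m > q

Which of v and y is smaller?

The relevant relations are v < n; n < r; r < q; q < m; m < y.
Together: v < n < r < q < m < y.
So v < y; v is the smaller of the two.

v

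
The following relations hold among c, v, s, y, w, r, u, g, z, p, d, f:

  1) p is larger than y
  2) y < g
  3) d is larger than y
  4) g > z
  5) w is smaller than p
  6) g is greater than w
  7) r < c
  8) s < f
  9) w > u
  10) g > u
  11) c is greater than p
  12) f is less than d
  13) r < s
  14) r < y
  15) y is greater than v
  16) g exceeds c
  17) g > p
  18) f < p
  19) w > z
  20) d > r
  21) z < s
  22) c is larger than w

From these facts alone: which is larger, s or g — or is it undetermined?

The relevant relations are s < f; f < p; p < c; c < g.
Together: s < f < p < c < g.
So g is larger.

g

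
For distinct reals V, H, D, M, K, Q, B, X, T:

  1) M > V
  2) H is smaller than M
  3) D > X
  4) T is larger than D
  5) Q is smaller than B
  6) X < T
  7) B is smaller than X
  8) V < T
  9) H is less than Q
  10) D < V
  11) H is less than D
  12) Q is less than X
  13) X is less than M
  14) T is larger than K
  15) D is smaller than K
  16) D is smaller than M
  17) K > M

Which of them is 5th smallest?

D

Piecing the relations together gives one ordering: H < Q < B < X < D < V < M < K < T.
Counting 5 from the smallest end gives D.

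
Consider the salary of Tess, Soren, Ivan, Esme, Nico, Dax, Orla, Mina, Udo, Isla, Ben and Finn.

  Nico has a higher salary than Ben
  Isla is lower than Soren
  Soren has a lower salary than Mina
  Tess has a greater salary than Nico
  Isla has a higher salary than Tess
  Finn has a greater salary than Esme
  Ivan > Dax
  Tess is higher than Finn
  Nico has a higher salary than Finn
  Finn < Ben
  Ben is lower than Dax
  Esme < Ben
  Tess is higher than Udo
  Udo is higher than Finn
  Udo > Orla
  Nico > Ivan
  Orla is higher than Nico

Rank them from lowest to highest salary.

Esme < Finn < Ben < Dax < Ivan < Nico < Orla < Udo < Tess < Isla < Soren < Mina

The consecutive links are each given: Esme < Finn; Finn < Ben; Ben < Dax; Dax < Ivan; Ivan < Nico; Nico < Orla; Orla < Udo; Udo < Tess; Tess < Isla; Isla < Soren; Soren < Mina.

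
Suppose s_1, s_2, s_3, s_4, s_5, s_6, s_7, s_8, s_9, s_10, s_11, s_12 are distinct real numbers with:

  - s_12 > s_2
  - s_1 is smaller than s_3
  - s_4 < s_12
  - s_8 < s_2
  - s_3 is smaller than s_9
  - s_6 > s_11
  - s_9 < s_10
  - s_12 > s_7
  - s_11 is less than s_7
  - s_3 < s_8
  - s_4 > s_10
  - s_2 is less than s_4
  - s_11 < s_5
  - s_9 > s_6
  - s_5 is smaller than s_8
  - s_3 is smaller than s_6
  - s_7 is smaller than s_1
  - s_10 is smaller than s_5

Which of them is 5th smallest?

Piecing the relations together gives one ordering: s_11 < s_7 < s_1 < s_3 < s_6 < s_9 < s_10 < s_5 < s_8 < s_2 < s_4 < s_12.
Counting 5 from the smallest end gives s_6.

s_6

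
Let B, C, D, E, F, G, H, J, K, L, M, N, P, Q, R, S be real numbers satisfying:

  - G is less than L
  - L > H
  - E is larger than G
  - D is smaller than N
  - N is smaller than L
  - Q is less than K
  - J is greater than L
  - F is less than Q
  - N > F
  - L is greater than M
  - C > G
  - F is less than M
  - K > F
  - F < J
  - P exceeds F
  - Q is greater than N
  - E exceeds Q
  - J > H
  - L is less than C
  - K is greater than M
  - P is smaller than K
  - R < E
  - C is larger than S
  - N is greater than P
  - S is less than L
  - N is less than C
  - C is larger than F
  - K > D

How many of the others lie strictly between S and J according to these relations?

1

The relations place S below J. An element lies strictly between them when it is forced above S and also forced below J.
Above S: {L, C}. Below J: {F, G, P, H, D, N, M, L}.
Intersection: {L} — 1.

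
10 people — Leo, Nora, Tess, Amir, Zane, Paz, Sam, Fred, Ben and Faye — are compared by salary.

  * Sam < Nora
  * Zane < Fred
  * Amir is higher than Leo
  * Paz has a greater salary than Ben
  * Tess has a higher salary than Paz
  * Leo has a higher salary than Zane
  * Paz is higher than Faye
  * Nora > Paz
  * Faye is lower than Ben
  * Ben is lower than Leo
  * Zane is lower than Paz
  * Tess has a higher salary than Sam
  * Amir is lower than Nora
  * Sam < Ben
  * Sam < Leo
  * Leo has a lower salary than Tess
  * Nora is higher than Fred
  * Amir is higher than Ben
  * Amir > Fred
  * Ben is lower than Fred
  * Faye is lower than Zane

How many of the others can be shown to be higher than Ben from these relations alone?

6

The elements the relations force above Ben are Paz, Fred, Leo, Amir, Nora, Tess — no chain reaches any other.
That is 6.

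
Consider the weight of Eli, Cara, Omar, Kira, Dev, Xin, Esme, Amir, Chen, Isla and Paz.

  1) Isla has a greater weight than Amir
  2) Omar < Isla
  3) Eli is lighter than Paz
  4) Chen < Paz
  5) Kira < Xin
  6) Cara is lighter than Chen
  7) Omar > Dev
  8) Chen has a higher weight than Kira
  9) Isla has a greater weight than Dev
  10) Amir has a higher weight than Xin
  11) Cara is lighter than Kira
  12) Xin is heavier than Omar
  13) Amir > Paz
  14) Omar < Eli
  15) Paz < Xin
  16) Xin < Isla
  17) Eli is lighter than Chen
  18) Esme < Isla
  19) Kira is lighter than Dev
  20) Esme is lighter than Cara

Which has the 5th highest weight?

Chen

Chaining the given pairs: Esme < Cara < Kira < Dev < Omar < Eli < Chen < Paz < Xin < Amir < Isla.
The 5th largest is Chen.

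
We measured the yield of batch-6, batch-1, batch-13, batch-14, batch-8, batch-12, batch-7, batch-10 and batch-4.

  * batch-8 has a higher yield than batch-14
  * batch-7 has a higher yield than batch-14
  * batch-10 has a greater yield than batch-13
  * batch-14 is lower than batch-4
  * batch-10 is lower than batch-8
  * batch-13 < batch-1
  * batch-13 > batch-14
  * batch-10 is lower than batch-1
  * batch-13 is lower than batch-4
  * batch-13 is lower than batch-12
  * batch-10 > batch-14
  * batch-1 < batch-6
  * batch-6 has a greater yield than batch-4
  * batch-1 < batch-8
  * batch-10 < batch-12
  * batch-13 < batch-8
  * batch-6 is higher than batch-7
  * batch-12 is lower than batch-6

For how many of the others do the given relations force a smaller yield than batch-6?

7

From batch-6 the given relations immediately reach batch-4, batch-1, batch-12, batch-7.
From those, batch-14, batch-13, batch-10 — 7 in total.
No other element is forced below batch-6 by the given relations, so the count is 7.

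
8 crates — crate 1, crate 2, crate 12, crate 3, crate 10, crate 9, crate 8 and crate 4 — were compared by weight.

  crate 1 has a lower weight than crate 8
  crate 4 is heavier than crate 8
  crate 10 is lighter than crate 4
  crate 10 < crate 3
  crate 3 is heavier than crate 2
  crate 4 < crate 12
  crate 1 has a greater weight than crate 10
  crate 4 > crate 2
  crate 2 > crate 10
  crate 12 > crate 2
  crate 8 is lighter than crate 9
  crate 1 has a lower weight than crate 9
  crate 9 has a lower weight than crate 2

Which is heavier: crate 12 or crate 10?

crate 12

Following the relations from crate 10: crate 10 < crate 1 < crate 8 < crate 9 < crate 2 < crate 4 < crate 12.
So crate 10 < crate 12; crate 12 is the heavier of the two.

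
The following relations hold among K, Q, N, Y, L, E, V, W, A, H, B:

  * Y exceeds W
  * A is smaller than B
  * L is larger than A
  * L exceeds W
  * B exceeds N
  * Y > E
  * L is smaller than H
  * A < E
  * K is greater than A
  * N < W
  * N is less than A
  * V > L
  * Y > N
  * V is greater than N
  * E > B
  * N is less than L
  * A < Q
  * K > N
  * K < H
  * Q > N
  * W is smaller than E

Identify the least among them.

Chaining upward from N: directly above it, W, A, B, L, Y, V, Q, K; then E, H.
That covers every other element, and nothing is given below N, so N is the least.

N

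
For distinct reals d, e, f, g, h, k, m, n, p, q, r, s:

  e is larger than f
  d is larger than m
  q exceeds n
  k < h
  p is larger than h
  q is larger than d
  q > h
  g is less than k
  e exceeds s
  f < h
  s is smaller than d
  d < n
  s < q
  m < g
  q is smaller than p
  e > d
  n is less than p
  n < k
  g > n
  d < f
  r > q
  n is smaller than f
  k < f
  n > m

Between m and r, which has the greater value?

r

Link the given pairs in sequence: m < d; d < n; n < k; k < f; f < h; h < q; q < r.
Together: m < d < n < k < f < h < q < r.
So m < r; r is the larger of the two.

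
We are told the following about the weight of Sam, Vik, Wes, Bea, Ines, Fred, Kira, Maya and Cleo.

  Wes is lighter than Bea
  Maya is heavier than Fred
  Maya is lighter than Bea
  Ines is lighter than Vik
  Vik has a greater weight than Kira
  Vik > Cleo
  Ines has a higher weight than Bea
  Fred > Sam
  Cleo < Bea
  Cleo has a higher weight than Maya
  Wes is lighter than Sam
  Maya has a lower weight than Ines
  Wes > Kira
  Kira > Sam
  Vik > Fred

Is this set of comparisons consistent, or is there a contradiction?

inconsistent

Chaining the given relations yields Kira < Wes < Sam, so Kira < Sam. But one relation states Sam < Kira. These cannot both hold.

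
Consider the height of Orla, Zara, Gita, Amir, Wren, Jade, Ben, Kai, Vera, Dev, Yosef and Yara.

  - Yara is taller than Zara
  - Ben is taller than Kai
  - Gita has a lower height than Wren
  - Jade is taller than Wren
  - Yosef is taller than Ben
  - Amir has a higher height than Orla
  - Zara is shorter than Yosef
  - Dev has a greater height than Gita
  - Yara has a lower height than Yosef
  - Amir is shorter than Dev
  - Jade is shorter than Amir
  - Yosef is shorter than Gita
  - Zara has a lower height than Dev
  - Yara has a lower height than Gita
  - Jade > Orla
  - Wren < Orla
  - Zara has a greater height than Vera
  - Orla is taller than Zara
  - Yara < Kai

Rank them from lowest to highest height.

Nothing is placed below Vera, so it is least; from there Vera < Zara; Zara < Yara; Yara < Kai; Kai < Ben; Ben < Yosef; Yosef < Gita; Gita < Wren; Wren < Orla; Orla < Jade; Jade < Amir; Amir < Dev, each given directly.

Vera < Zara < Yara < Kai < Ben < Yosef < Gita < Wren < Orla < Jade < Amir < Dev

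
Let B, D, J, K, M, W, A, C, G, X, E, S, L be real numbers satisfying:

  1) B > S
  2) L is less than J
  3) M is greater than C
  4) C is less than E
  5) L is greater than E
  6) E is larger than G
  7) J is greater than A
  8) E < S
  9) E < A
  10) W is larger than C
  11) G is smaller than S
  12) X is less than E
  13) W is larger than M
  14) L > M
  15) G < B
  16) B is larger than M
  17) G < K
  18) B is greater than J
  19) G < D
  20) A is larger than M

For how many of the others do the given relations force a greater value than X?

6

Directly above X: E.
One step further: L, S, A (4 so far).
One step further: J, B (6 so far).
No other element is forced above X by the given relations, so the count is 6.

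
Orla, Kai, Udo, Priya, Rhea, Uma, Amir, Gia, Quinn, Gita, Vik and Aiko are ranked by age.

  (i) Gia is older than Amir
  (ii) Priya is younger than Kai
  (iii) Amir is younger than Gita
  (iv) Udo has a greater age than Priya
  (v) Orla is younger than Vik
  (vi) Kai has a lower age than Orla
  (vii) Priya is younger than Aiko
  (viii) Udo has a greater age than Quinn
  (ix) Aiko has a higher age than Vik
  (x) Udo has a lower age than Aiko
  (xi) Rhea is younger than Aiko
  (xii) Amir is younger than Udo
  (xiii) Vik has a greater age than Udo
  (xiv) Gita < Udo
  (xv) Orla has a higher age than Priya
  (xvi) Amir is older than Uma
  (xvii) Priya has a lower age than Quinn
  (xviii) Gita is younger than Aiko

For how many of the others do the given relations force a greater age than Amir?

5

The elements the relations force above Amir are Gita, Gia, Udo, Vik, Aiko — no chain reaches any other.
That is 5.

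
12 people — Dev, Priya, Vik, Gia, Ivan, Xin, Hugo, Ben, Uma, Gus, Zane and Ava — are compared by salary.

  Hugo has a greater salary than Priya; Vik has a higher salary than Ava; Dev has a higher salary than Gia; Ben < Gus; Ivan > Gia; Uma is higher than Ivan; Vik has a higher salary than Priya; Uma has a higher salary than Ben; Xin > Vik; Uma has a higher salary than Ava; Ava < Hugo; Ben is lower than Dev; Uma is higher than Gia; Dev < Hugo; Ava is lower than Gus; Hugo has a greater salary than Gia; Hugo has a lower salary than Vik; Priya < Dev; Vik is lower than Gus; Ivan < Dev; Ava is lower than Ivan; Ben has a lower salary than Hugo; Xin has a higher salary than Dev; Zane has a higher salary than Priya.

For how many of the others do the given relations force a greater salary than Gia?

Directly above Gia: Ivan, Dev, Hugo, Uma.
One step further: Vik, Xin (6 so far).
One step further: Gus (7 so far).
No other element is forced above Gia by the given relations, so the count is 7.

7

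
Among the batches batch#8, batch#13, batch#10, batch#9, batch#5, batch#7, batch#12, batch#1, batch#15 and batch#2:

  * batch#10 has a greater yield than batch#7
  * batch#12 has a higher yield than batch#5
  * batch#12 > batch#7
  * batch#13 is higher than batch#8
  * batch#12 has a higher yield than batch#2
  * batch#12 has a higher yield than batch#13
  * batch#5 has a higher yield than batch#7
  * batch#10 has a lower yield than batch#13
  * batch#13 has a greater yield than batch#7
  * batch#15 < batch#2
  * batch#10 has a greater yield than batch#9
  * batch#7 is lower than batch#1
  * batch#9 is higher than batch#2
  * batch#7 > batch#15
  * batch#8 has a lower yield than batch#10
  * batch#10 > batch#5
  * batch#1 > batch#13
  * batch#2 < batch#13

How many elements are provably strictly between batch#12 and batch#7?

3

Chaining upward from batch#7 reaches: batch#5, batch#10, batch#13, batch#1.
Chaining downward from batch#12 reaches: batch#15, batch#2, batch#5, batch#8, batch#9, batch#10, batch#13.
Strictly between batch#7 and batch#12 are those in both lists: batch#5, batch#10, batch#13 — 3 elements.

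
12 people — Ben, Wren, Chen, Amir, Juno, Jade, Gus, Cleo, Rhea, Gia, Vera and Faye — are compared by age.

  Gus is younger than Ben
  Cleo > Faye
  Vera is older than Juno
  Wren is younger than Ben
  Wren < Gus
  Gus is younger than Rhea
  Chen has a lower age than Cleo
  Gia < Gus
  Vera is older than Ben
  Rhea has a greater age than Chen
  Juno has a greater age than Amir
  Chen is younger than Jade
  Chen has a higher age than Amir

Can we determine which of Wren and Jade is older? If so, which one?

undetermined

Following every chain through Wren: above Wren we get Gus, Ben, Rhea, Vera.
Jade is not reached, and no chain runs the other way from Jade to Wren.
So the given relations leave the order of Wren and Jade undetermined.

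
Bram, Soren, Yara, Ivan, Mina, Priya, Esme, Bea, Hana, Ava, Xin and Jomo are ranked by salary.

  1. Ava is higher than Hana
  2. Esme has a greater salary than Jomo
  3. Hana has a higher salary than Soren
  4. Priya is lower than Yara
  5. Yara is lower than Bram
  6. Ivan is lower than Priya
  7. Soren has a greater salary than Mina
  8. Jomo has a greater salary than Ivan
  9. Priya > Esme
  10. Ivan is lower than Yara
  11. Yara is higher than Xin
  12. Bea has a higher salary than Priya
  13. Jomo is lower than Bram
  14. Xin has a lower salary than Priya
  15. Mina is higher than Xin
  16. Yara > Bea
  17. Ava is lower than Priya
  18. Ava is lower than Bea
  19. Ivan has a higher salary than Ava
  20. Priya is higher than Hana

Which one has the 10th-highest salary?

Chaining the given pairs: Xin < Mina < Soren < Hana < Ava < Ivan < Jomo < Esme < Priya < Bea < Yara < Bram.
Counting 10 from the largest end gives Soren.

Soren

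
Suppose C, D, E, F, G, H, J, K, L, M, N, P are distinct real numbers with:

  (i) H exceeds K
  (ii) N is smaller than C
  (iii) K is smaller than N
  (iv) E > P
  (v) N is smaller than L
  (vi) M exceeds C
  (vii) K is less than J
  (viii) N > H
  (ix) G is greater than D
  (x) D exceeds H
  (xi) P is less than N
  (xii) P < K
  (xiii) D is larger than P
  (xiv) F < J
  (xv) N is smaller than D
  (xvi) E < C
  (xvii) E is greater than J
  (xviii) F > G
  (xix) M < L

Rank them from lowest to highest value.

Each adjacent pair is fixed by a given relation: P < K; K < H; H < N; N < D; D < G; G < F; F < J; J < E; E < C; C < M; M < L. Chaining them end to end gives the full order.

P < K < H < N < D < G < F < J < E < C < M < L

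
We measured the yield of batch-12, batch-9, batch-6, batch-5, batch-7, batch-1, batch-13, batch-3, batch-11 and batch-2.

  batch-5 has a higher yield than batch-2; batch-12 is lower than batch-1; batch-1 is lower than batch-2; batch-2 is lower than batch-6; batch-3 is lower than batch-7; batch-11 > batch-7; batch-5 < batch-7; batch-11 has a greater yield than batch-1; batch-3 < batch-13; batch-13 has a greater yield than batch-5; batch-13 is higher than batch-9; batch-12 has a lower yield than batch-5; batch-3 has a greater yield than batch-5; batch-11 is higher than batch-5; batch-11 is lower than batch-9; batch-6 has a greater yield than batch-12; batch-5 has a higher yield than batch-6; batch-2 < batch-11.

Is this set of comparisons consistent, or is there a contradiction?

consistent

Every relation is compatible with batch-12 < batch-1 < batch-2 < batch-6 < batch-5 < batch-3 < batch-7 < batch-11 < batch-9 < batch-13; the set is consistent.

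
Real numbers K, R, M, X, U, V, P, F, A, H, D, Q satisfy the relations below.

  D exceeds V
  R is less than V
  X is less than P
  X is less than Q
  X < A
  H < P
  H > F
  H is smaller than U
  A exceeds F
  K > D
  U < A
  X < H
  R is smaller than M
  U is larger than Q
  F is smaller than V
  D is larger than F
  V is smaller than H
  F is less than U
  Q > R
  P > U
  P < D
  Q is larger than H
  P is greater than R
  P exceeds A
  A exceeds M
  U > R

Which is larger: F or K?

The relevant relations are F < V; V < H; H < Q; Q < U; U < A; A < P; P < D; D < K.
Together: F < V < H < Q < U < A < P < D < K.
So F < K; K is the larger of the two.

K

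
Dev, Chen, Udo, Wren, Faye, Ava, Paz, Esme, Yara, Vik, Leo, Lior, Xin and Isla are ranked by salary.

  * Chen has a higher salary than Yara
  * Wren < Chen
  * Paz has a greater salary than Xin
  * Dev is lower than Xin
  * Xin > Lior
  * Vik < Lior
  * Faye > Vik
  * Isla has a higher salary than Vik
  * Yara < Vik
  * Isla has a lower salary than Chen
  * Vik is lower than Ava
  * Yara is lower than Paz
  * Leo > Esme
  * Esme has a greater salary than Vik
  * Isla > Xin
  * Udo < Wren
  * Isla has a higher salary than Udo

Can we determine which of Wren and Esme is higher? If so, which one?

Following every chain through Wren: above Wren we get Chen; below Wren we get Udo.
Esme is not reached, and no chain runs the other way from Esme to Wren.
So the given relations leave the order of Wren and Esme undetermined.

undetermined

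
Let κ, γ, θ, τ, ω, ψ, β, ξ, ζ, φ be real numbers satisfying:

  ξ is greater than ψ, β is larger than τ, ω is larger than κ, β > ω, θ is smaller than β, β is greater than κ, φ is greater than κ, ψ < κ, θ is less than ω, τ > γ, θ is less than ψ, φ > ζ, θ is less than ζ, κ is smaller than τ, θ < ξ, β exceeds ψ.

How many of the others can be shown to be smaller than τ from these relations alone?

4

The elements the relations force below τ are γ, θ, ψ, κ — no chain reaches any other.
That is 4.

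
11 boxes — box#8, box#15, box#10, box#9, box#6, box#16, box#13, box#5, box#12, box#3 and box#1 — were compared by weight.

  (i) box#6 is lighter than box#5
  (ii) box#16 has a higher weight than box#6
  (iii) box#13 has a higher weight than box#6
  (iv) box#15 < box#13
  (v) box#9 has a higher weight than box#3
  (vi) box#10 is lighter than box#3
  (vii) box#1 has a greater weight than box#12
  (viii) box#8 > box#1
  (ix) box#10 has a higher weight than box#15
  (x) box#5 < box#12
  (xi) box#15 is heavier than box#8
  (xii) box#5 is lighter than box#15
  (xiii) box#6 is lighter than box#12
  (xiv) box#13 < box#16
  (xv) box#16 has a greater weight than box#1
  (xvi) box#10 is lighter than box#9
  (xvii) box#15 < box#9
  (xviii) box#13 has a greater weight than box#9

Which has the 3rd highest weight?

Piecing the relations together gives one ordering: box#6 < box#5 < box#12 < box#1 < box#8 < box#15 < box#10 < box#3 < box#9 < box#13 < box#16.
The 3rd largest is box#9.

box#9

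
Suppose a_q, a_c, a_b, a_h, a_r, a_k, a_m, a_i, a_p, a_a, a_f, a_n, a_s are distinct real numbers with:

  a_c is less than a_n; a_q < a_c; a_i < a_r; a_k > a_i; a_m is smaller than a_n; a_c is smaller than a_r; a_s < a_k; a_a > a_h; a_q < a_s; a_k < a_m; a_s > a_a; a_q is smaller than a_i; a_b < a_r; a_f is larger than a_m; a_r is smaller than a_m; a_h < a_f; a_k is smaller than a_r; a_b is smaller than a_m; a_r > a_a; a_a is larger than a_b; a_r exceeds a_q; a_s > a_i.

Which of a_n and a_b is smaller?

a_b

a_b < a_a and a_a < a_s give a_b < a_s.
With a_s < a_k: a_b < a_a < a_s < a_k.
Then a_k < a_r extends the chain to a_r.
Then a_r < a_m extends the chain to a_m.
With a_m < a_n: a_b < a_a < a_s < a_k < a_r < a_m < a_n.
So a_b < a_n; a_b is the smaller of the two.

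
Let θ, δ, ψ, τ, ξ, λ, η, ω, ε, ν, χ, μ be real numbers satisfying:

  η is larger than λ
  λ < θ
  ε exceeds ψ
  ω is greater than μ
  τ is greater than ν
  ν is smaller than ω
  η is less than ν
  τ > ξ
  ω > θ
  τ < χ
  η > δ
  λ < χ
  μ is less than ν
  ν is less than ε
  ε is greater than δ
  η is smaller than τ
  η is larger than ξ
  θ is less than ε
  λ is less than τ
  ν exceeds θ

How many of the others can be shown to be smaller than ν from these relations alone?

6

The elements the relations force below ν are λ, δ, θ, ξ, η, μ — no chain reaches any other.
That is 6.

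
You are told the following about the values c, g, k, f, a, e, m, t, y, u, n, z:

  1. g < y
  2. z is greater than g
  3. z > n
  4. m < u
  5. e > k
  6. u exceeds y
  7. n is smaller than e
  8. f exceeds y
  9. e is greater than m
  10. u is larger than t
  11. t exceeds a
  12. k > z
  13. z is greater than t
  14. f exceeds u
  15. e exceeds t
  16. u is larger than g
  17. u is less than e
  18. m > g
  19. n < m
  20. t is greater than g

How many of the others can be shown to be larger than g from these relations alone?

8

From g the given relations immediately reach t, y, m, z, u.
From those, k, f, e — 8 in total.
Nothing else is reachable above g; 8 in all.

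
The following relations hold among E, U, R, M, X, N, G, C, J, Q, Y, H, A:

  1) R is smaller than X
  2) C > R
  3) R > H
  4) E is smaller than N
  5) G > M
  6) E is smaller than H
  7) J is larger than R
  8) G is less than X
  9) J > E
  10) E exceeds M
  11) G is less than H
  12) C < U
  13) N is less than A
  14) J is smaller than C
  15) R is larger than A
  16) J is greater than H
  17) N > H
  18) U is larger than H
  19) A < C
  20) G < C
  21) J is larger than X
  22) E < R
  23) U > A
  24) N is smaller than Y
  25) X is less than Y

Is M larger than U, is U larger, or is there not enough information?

M < E and E < H give M < H.
With H < N: M < E < H < N.
With N < A: M < E < H < N < A.
Then A < R extends the chain to R.
With R < X: M < E < H < N < A < R < X.
Then X < J extends the chain to J.
Then J < C extends the chain to C.
With C < U: M < E < H < N < A < R < X < J < C < U.
So U is larger.

U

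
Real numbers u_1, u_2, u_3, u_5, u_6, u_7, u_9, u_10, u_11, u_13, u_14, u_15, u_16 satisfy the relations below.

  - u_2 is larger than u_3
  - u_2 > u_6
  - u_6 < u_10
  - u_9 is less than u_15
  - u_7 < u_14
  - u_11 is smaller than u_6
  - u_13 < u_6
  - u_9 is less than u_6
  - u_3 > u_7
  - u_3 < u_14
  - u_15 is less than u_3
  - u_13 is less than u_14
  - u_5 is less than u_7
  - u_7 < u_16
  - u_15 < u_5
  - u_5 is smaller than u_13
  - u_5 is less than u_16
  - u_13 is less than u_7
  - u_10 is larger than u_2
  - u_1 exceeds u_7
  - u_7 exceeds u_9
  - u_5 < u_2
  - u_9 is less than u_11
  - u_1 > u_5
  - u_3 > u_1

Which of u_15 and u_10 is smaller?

u_15 < u_5 < u_13 < u_7 < u_1 < u_3 < u_2 < u_10, by transitivity through u_5, u_13, u_7, u_1, u_3, u_2.
So u_15 < u_10; u_15 is the smaller of the two.

u_15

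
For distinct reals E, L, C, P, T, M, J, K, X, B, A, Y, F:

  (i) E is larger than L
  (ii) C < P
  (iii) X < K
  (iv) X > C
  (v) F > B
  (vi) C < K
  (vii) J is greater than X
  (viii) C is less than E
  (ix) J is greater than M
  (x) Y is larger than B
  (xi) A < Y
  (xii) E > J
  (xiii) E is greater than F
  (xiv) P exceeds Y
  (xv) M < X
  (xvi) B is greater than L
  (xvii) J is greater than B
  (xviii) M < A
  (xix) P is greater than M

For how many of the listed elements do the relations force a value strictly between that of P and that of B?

1

The relations place B below P. An element lies strictly between them when it is forced above B and also forced below P.
Above B: {F, Y, J, E}. Below P: {L, C, M, A, Y}.
Intersection: {Y} — 1.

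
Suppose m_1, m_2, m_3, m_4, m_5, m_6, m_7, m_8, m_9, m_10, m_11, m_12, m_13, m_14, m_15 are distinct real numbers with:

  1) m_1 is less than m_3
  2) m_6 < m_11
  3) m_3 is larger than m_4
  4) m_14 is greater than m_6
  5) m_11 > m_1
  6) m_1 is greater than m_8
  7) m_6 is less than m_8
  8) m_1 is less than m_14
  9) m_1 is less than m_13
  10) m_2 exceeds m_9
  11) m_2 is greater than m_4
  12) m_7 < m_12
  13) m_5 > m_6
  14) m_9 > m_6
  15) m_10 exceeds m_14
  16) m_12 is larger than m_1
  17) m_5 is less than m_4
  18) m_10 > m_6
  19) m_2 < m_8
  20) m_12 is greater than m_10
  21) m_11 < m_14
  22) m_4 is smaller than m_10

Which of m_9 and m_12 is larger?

m_12

m_9 < m_2 and m_2 < m_8 give m_9 < m_8.
Then m_8 < m_1 extends the chain to m_1.
Then m_1 < m_11 extends the chain to m_11.
Then m_11 < m_14 extends the chain to m_14.
With m_14 < m_10: m_9 < m_2 < m_8 < m_1 < m_11 < m_14 < m_10.
With m_10 < m_12: m_9 < m_2 < m_8 < m_1 < m_11 < m_14 < m_10 < m_12.
So m_9 < m_12; m_12 is the larger of the two.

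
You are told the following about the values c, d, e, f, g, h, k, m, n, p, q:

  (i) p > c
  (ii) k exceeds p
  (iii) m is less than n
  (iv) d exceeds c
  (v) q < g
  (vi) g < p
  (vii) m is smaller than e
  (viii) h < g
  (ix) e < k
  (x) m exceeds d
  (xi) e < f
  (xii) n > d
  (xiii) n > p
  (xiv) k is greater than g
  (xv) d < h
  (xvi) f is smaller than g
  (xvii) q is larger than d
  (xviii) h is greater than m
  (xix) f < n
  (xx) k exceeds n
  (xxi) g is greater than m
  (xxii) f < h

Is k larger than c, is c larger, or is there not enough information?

c < d and d < m give c < m.
With m < e: c < d < m < e.
Then e < f extends the chain to f.
With f < h: c < d < m < e < f < h.
With h < g: c < d < m < e < f < h < g.
With g < p: c < d < m < e < f < h < g < p.
Then p < n extends the chain to n.
Then n < k extends the chain to k.
So k is larger.

k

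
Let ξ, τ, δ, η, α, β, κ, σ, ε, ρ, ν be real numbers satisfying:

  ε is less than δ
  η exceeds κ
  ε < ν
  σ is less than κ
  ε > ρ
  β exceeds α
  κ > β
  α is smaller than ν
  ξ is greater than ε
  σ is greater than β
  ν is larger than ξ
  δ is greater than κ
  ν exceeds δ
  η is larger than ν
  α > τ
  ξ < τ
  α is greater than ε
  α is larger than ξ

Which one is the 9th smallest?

δ

Chaining the given pairs: ρ < ε < ξ < τ < α < β < σ < κ < δ < ν < η.
Counting 9 from the smallest end gives δ.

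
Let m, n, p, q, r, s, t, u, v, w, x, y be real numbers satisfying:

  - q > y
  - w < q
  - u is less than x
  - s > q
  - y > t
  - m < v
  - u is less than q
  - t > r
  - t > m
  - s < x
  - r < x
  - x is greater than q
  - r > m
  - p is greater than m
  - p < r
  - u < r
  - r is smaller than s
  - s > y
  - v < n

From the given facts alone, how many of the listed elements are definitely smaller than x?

Directly below x: u, r, q, s.
One step further: m, p, w, y (8 so far).
One step further: t (9 so far).
Nothing else is reachable below x; 9 in all.

9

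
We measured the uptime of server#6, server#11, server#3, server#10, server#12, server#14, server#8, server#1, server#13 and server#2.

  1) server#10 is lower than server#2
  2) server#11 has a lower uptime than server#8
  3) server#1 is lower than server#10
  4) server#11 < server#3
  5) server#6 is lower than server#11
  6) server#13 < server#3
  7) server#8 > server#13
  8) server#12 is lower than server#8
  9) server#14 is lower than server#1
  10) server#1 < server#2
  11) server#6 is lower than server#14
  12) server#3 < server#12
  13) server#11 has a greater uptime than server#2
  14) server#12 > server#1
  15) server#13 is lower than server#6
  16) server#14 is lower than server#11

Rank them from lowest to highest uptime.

server#13 < server#6 < server#14 < server#1 < server#10 < server#2 < server#11 < server#3 < server#12 < server#8

Each adjacent pair is fixed by a given relation: server#13 < server#6; server#6 < server#14; server#14 < server#1; server#1 < server#10; server#10 < server#2; server#2 < server#11; server#11 < server#3; server#3 < server#12; server#12 < server#8. Chaining them end to end gives the full order.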